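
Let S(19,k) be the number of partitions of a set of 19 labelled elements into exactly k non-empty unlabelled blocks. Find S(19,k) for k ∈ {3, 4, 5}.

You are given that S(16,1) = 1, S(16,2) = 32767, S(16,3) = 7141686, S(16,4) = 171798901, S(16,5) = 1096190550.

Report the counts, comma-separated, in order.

193448101, 11259666950, 147589284710

@17  (17,1):1·1+0→1, (17,2):32767·2+1→65535, (17,3):7141686·3+32767→21457825, (17,4):171798901·4+7141686→694337290, (17,5):1096190550·5+171798901→5652751651
@18  (18,2):65535·2+1→131071, (18,3):21457825·3+65535→64439010, (18,4):694337290·4+21457825→2798806985, (18,5):5652751651·5+694337290→28958095545
@19  (19,3):64439010·3+131071→193448101, (19,4):2798806985·4+64439010→11259666950, (19,5):28958095545·5+2798806985→147589284710
Read S(19,3) = 193448101, S(19,4) = 11259666950, S(19,5) = 147589284710.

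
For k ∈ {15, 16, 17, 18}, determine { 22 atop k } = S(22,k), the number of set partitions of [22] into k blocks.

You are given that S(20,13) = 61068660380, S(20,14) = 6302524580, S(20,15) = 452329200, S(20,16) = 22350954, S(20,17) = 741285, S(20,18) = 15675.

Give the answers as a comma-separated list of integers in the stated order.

345615943200, 26046574004, 1404142047, 53374629

row 21: T[21][14]=14·6302524580+61068660380=149304004500  T[21][15]=15·452329200+6302524580=13087462580  T[21][16]=16·22350954+452329200=809944464  T[21][17]=17·741285+22350954=34952799  T[21][18]=18·15675+741285=1023435
row 22: T[22][15]=15·13087462580+149304004500=345615943200  T[22][16]=16·809944464+13087462580=26046574004  T[22][17]=17·34952799+809944464=1404142047  T[22][18]=18·1023435+34952799=53374629
Read S(22,15) = 345615943200, S(22,16) = 26046574004, S(22,17) = 1404142047, S(22,18) = 53374629.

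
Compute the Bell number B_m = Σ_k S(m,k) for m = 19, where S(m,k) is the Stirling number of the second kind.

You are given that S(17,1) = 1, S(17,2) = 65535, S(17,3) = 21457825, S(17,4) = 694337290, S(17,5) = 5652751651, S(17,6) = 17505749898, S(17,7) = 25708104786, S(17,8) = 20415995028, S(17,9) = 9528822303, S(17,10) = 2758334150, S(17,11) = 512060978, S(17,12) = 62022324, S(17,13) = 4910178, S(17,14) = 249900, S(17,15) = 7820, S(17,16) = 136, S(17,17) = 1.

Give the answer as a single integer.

row 18: T[18][1]=1·1+0=1  T[18][2]=2·65535+1=131071  T[18][3]=3·21457825+65535=64439010  T[18][4]=4·694337290+21457825=2798806985  T[18][5]=5·5652751651+694337290=28958095545  T[18][6]=6·17505749898+5652751651=110687251039  T[18][7]=7·25708104786+17505749898=197462483400  T[18][8]=8·20415995028+25708104786=189036065010  T[18][9]=9·9528822303+20415995028=106175395755  T[18][10]=10·2758334150+9528822303=37112163803  T[18][11]=11·512060978+2758334150=8391004908  T[18][12]=12·62022324+512060978=1256328866  T[18][13]=13·4910178+62022324=125854638  T[18][14]=14·249900+4910178=8408778  T[18][15]=15·7820+249900=367200  T[18][16]=16·136+7820=9996  T[18][17]=17·1+136=153  T[18][18]=18·0+1=1
row 19: T[19][1]=1·1+0=1  T[19][2]=2·131071+1=262143  T[19][3]=3·64439010+131071=193448101  T[19][4]=4·2798806985+64439010=11259666950  T[19][5]=5·28958095545+2798806985=147589284710  T[19][6]=6·110687251039+28958095545=693081601779  T[19][7]=7·197462483400+110687251039=1492924634839  T[19][8]=8·189036065010+197462483400=1709751003480  T[19][9]=9·106175395755+189036065010=1144614626805  T[19][10]=10·37112163803+106175395755=477297033785  T[19][11]=11·8391004908+37112163803=129413217791  T[19][12]=12·1256328866+8391004908=23466951300  T[19][13]=13·125854638+1256328866=2892439160  T[19][14]=14·8408778+125854638=243577530  T[19][15]=15·367200+8408778=13916778  T[19][16]=16·9996+367200=527136  T[19][17]=17·153+9996=12597  T[19][18]=18·1+153=171  T[19][19]=19·0+1=1
B_19 = ΣS(19,k) = 1+262143+193448101+11259666950+147589284710+693081601779+1492924634839+1709751003480+1144614626805+477297033785+129413217791+23466951300+2892439160+243577530+13916778+527136+12597+171+1 = 5832742205057

5832742205057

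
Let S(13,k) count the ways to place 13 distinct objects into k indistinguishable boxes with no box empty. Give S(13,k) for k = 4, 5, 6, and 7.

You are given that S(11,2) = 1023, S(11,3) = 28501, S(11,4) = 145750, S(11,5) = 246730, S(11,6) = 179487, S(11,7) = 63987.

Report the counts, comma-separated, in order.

@12  (12,3):28501·3+1023→86526, (12,4):145750·4+28501→611501, (12,5):246730·5+145750→1379400, (12,6):179487·6+246730→1323652, (12,7):63987·7+179487→627396
@13  (13,4):611501·4+86526→2532530, (13,5):1379400·5+611501→7508501, (13,6):1323652·6+1379400→9321312, (13,7):627396·7+1323652→5715424
Read S(13,4) = 2532530, S(13,5) = 7508501, S(13,6) = 9321312, S(13,7) = 5715424.

2532530, 7508501, 9321312, 5715424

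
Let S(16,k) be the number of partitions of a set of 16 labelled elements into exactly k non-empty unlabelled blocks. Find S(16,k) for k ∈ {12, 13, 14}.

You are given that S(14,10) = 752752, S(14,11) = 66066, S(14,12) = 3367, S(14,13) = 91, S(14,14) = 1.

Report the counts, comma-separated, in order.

2757118, 165620, 6020

i=15: T(15,11)=752752+11·66066=1479478 | T(15,12)=66066+12·3367=106470 | T(15,13)=3367+13·91=4550 | T(15,14)=91+14·1=105
i=16: T(16,12)=1479478+12·106470=2757118 | T(16,13)=106470+13·4550=165620 | T(16,14)=4550+14·105=6020
Read S(16,12) = 2757118, S(16,13) = 165620, S(16,14) = 6020.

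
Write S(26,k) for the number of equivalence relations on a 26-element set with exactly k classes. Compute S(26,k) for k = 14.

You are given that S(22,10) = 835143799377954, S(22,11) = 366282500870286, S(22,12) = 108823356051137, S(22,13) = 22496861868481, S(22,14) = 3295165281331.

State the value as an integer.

i=23: T(23,11)=835143799377954+11·366282500870286=4864251308951100 | T(23,12)=366282500870286+12·108823356051137=1672162773483930 | T(23,13)=108823356051137+13·22496861868481=401282560341390 | T(23,14)=22496861868481+14·3295165281331=68629175807115
i=24: T(24,12)=4864251308951100+12·1672162773483930=24930204590758260 | T(24,13)=1672162773483930+13·401282560341390=6888836057922000 | T(24,14)=401282560341390+14·68629175807115=1362091021641000
i=25: T(25,13)=24930204590758260+13·6888836057922000=114485073343744260 | T(25,14)=6888836057922000+14·1362091021641000=25958110360896000
i=26: T(26,14)=114485073343744260+14·25958110360896000=477898618396288260
Read S(26,14) = 477898618396288260.

477898618396288260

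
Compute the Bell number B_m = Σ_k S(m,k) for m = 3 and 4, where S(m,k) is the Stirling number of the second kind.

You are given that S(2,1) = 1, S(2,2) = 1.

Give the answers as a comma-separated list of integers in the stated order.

5, 15

i=3: T(3,1)=0+1·1=1 | T(3,2)=1+2·1=3 | T(3,3)=1+3·0=1
i=4: T(4,1)=0+1·1=1 | T(4,2)=1+2·3=7 | T(4,3)=3+3·1=6 | T(4,4)=1+4·0=1
B_3 = ΣS(3,k) = 1+3+1 = 5
B_4 = ΣS(4,k) = 1+7+6+1 = 15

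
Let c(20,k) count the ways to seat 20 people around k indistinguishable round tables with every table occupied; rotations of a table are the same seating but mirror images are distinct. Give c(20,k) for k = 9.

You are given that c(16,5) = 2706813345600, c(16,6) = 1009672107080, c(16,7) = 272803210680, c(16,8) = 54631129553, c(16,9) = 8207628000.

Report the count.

2503858755467550

i=17: T(17,6)=2706813345600+16·1009672107080=18861567058880 | T(17,7)=1009672107080+16·272803210680=5374523477960 | T(17,8)=272803210680+16·54631129553=1146901283528 | T(17,9)=54631129553+16·8207628000=185953177553
i=18: T(18,7)=18861567058880+17·5374523477960=110228466184200 | T(18,8)=5374523477960+17·1146901283528=24871845297936 | T(18,9)=1146901283528+17·185953177553=4308105301929
i=19: T(19,8)=110228466184200+18·24871845297936=557921681547048 | T(19,9)=24871845297936+18·4308105301929=102417740732658
i=20: T(20,9)=557921681547048+19·102417740732658=2503858755467550
Read c(20,9) = 2503858755467550.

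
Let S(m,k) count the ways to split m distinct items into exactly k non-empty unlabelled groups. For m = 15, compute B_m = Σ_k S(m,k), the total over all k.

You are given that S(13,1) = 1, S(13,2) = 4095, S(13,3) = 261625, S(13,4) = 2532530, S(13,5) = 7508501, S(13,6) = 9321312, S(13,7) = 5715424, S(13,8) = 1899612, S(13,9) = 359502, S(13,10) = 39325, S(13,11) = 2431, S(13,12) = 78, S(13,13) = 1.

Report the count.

1382958545

row 14: T[14][1]=1·1+0=1  T[14][2]=2·4095+1=8191  T[14][3]=3·261625+4095=788970  T[14][4]=4·2532530+261625=10391745  T[14][5]=5·7508501+2532530=40075035  T[14][6]=6·9321312+7508501=63436373  T[14][7]=7·5715424+9321312=49329280  T[14][8]=8·1899612+5715424=20912320  T[14][9]=9·359502+1899612=5135130  T[14][10]=10·39325+359502=752752  T[14][11]=11·2431+39325=66066  T[14][12]=12·78+2431=3367  T[14][13]=13·1+78=91  T[14][14]=14·0+1=1
row 15: T[15][1]=1·1+0=1  T[15][2]=2·8191+1=16383  T[15][3]=3·788970+8191=2375101  T[15][4]=4·10391745+788970=42355950  T[15][5]=5·40075035+10391745=210766920  T[15][6]=6·63436373+40075035=420693273  T[15][7]=7·49329280+63436373=408741333  T[15][8]=8·20912320+49329280=216627840  T[15][9]=9·5135130+20912320=67128490  T[15][10]=10·752752+5135130=12662650  T[15][11]=11·66066+752752=1479478  T[15][12]=12·3367+66066=106470  T[15][13]=13·91+3367=4550  T[15][14]=14·1+91=105  T[15][15]=15·0+1=1
B_15 = ΣS(15,k) = 1+16383+2375101+42355950+210766920+420693273+408741333+216627840+67128490+12662650+1479478+106470+4550+105+1 = 1382958545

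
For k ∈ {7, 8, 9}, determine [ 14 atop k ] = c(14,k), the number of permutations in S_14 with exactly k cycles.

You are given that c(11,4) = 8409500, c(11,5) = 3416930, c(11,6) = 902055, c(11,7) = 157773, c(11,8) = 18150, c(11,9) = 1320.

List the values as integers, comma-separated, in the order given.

790943153, 135036473, 16669653

@12  (12,5):3416930·11+8409500→45995730, (12,6):902055·11+3416930→13339535, (12,7):157773·11+902055→2637558, (12,8):18150·11+157773→357423, (12,9):1320·11+18150→32670
@13  (13,6):13339535·12+45995730→206070150, (13,7):2637558·12+13339535→44990231, (13,8):357423·12+2637558→6926634, (13,9):32670·12+357423→749463
@14  (14,7):44990231·13+206070150→790943153, (14,8):6926634·13+44990231→135036473, (14,9):749463·13+6926634→16669653
Read c(14,7) = 790943153, c(14,8) = 135036473, c(14,9) = 16669653.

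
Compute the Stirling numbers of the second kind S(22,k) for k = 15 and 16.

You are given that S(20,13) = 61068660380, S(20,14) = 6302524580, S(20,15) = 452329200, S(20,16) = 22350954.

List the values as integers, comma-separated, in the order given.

345615943200, 26046574004

@21  (21,14):6302524580·14+61068660380→149304004500, (21,15):452329200·15+6302524580→13087462580, (21,16):22350954·16+452329200→809944464
@22  (22,15):13087462580·15+149304004500→345615943200, (22,16):809944464·16+13087462580→26046574004
Read S(22,15) = 345615943200, S(22,16) = 26046574004.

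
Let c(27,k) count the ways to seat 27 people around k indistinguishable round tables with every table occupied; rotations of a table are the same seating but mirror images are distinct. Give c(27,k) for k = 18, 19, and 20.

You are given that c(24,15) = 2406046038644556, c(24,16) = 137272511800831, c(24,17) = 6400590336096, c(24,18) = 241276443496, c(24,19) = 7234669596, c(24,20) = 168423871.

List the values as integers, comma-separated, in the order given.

28460103232088385, 1182329687817135, 40681506808800

r25: T_25,16=24×137272511800831+2406046038644556=5700586321864500; T_25,17=24×6400590336096+137272511800831=290886679867135; T_25,18=24×241276443496+6400590336096=12191224980000; T_25,19=24×7234669596+241276443496=414908513800; T_25,20=24×168423871+7234669596=11276842500
r26: T_26,17=25×290886679867135+5700586321864500=12972753318542875; T_26,18=25×12191224980000+290886679867135=595667304367135; T_26,19=25×414908513800+12191224980000=22563937825000; T_26,20=25×11276842500+414908513800=696829576300
r27: T_27,18=26×595667304367135+12972753318542875=28460103232088385; T_27,19=26×22563937825000+595667304367135=1182329687817135; T_27,20=26×696829576300+22563937825000=40681506808800
Read c(27,18) = 28460103232088385, c(27,19) = 1182329687817135, c(27,20) = 40681506808800.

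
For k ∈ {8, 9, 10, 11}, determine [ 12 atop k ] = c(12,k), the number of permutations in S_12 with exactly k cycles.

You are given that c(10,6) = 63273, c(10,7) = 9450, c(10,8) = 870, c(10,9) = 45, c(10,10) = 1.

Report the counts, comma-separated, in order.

@11  (11,7):9450·10+63273→157773, (11,8):870·10+9450→18150, (11,9):45·10+870→1320, (11,10):1·10+45→55, (11,11):0·10+1→1
@12  (12,8):18150·11+157773→357423, (12,9):1320·11+18150→32670, (12,10):55·11+1320→1925, (12,11):1·11+55→66
Read c(12,8) = 357423, c(12,9) = 32670, c(12,10) = 1925, c(12,11) = 66.

357423, 32670, 1925, 66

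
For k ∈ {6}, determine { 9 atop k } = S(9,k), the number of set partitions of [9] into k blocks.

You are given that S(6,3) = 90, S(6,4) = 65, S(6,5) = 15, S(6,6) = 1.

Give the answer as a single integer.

[7] T[7,4]:4*65+90=350 · T[7,5]:5*15+65=140 · T[7,6]:6*1+15=21
[8] T[8,5]:5*140+350=1050 · T[8,6]:6*21+140=266
[9] T[9,6]:6*266+1050=2646
Read S(9,6) = 2646.

2646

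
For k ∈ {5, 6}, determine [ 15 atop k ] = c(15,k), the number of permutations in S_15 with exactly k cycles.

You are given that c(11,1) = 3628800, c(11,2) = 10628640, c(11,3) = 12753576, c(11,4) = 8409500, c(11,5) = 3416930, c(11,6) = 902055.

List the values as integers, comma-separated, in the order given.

i=12: T(12,2)=3628800+11·10628640=120543840 | T(12,3)=10628640+11·12753576=150917976 | T(12,4)=12753576+11·8409500=105258076 | T(12,5)=8409500+11·3416930=45995730 | T(12,6)=3416930+11·902055=13339535
i=13: T(13,3)=120543840+12·150917976=1931559552 | T(13,4)=150917976+12·105258076=1414014888 | T(13,5)=105258076+12·45995730=657206836 | T(13,6)=45995730+12·13339535=206070150
i=14: T(14,4)=1931559552+13·1414014888=20313753096 | T(14,5)=1414014888+13·657206836=9957703756 | T(14,6)=657206836+13·206070150=3336118786
i=15: T(15,5)=20313753096+14·9957703756=159721605680 | T(15,6)=9957703756+14·3336118786=56663366760
Read c(15,5) = 159721605680, c(15,6) = 56663366760.

159721605680, 56663366760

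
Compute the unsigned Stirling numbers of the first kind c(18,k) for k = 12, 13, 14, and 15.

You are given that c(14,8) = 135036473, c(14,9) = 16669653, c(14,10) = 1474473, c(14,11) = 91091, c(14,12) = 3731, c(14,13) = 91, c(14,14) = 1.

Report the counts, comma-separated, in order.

4853222764, 299650806, 13896582, 468180

@15  (15,9):16669653·14+135036473→368411615, (15,10):1474473·14+16669653→37312275, (15,11):91091·14+1474473→2749747, (15,12):3731·14+91091→143325, (15,13):91·14+3731→5005, (15,14):1·14+91→105, (15,15):0·14+1→1
@16  (16,10):37312275·15+368411615→928095740, (16,11):2749747·15+37312275→78558480, (16,12):143325·15+2749747→4899622, (16,13):5005·15+143325→218400, (16,14):105·15+5005→6580, (16,15):1·15+105→120
@17  (17,11):78558480·16+928095740→2185031420, (17,12):4899622·16+78558480→156952432, (17,13):218400·16+4899622→8394022, (17,14):6580·16+218400→323680, (17,15):120·16+6580→8500
@18  (18,12):156952432·17+2185031420→4853222764, (18,13):8394022·17+156952432→299650806, (18,14):323680·17+8394022→13896582, (18,15):8500·17+323680→468180
Read c(18,12) = 4853222764, c(18,13) = 299650806, c(18,14) = 13896582, c(18,15) = 468180.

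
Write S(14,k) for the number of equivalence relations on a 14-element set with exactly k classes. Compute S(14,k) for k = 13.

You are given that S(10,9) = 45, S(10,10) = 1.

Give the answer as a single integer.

91

i=11: T(11,10)=45+10·1=55 | T(11,11)=1+11·0=1
i=12: T(12,11)=55+11·1=66 | T(12,12)=1+12·0=1
i=13: T(13,12)=66+12·1=78 | T(13,13)=1+13·0=1
i=14: T(14,13)=78+13·1=91
Read S(14,13) = 91.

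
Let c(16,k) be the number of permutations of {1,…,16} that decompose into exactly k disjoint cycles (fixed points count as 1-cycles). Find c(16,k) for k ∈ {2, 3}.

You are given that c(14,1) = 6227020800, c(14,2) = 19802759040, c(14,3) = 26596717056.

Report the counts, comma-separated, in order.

4339163001600, 6165817614720

[15] T[15,1]:14*6227020800+0=87178291200 · T[15,2]:14*19802759040+6227020800=283465647360 · T[15,3]:14*26596717056+19802759040=392156797824
[16] T[16,2]:15*283465647360+87178291200=4339163001600 · T[16,3]:15*392156797824+283465647360=6165817614720
Read c(16,2) = 4339163001600, c(16,3) = 6165817614720.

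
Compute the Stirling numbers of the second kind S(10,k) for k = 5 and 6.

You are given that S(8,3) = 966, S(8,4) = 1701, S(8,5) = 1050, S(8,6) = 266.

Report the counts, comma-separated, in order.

42525, 22827

@9  (9,4):1701·4+966→7770, (9,5):1050·5+1701→6951, (9,6):266·6+1050→2646
@10  (10,5):6951·5+7770→42525, (10,6):2646·6+6951→22827
Read S(10,5) = 42525, S(10,6) = 22827.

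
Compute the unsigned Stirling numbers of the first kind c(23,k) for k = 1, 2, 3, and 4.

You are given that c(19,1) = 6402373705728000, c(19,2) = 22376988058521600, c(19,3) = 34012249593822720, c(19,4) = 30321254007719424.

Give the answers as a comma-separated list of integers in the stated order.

i=20: T(20,1)=0+19·6402373705728000=121645100408832000 | T(20,2)=6402373705728000+19·22376988058521600=431565146817638400 | T(20,3)=22376988058521600+19·34012249593822720=668609730341153280 | T(20,4)=34012249593822720+19·30321254007719424=610116075740491776
i=21: T(21,1)=0+20·121645100408832000=2432902008176640000 | T(21,2)=121645100408832000+20·431565146817638400=8752948036761600000 | T(21,3)=431565146817638400+20·668609730341153280=13803759753640704000 | T(21,4)=668609730341153280+20·610116075740491776=12870931245150988800
i=22: T(22,1)=0+21·2432902008176640000=51090942171709440000 | T(22,2)=2432902008176640000+21·8752948036761600000=186244810780170240000 | T(22,3)=8752948036761600000+21·13803759753640704000=298631902863216384000 | T(22,4)=13803759753640704000+21·12870931245150988800=284093315901811468800
i=23: T(23,1)=0+22·51090942171709440000=1124000727777607680000 | T(23,2)=51090942171709440000+22·186244810780170240000=4148476779335454720000 | T(23,3)=186244810780170240000+22·298631902863216384000=6756146673770930688000 | T(23,4)=298631902863216384000+22·284093315901811468800=6548684852703068697600
Read c(23,1) = 1124000727777607680000, c(23,2) = 4148476779335454720000, c(23,3) = 6756146673770930688000, c(23,4) = 6548684852703068697600.

1124000727777607680000, 4148476779335454720000, 6756146673770930688000, 6548684852703068697600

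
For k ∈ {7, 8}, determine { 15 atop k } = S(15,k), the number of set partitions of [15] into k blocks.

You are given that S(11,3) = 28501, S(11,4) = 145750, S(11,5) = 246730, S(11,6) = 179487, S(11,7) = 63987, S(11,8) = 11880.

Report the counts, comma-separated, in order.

408741333, 216627840

r12: T_12,4=4×145750+28501=611501; T_12,5=5×246730+145750=1379400; T_12,6=6×179487+246730=1323652; T_12,7=7×63987+179487=627396; T_12,8=8×11880+63987=159027
r13: T_13,5=5×1379400+611501=7508501; T_13,6=6×1323652+1379400=9321312; T_13,7=7×627396+1323652=5715424; T_13,8=8×159027+627396=1899612
r14: T_14,6=6×9321312+7508501=63436373; T_14,7=7×5715424+9321312=49329280; T_14,8=8×1899612+5715424=20912320
r15: T_15,7=7×49329280+63436373=408741333; T_15,8=8×20912320+49329280=216627840
Read S(15,7) = 408741333, S(15,8) = 216627840.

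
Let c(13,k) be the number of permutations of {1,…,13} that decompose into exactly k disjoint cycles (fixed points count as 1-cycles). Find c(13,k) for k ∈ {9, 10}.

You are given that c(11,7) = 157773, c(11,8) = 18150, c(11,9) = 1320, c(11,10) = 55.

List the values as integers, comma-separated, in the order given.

row 12: T[12][8]=11·18150+157773=357423  T[12][9]=11·1320+18150=32670  T[12][10]=11·55+1320=1925
row 13: T[13][9]=12·32670+357423=749463  T[13][10]=12·1925+32670=55770
Read c(13,9) = 749463, c(13,10) = 55770.

749463, 55770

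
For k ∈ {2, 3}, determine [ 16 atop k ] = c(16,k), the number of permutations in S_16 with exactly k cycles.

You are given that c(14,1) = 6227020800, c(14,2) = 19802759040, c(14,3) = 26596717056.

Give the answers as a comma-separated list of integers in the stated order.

row 15: T[15][1]=14·6227020800+0=87178291200  T[15][2]=14·19802759040+6227020800=283465647360  T[15][3]=14·26596717056+19802759040=392156797824
row 16: T[16][2]=15·283465647360+87178291200=4339163001600  T[16][3]=15·392156797824+283465647360=6165817614720
Read c(16,2) = 4339163001600, c(16,3) = 6165817614720.

4339163001600, 6165817614720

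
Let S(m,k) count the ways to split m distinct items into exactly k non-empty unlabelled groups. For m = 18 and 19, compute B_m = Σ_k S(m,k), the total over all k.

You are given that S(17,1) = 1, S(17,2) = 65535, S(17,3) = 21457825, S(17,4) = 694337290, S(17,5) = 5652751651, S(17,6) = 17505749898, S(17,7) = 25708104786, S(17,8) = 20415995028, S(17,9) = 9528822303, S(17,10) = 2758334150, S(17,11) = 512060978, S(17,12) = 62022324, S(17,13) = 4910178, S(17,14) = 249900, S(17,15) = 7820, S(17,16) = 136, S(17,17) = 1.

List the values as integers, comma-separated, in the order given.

682076806159, 5832742205057

r18: T_18,1=1×1+0=1; T_18,2=2×65535+1=131071; T_18,3=3×21457825+65535=64439010; T_18,4=4×694337290+21457825=2798806985; T_18,5=5×5652751651+694337290=28958095545; T_18,6=6×17505749898+5652751651=110687251039; T_18,7=7×25708104786+17505749898=197462483400; T_18,8=8×20415995028+25708104786=189036065010; T_18,9=9×9528822303+20415995028=106175395755; T_18,10=10×2758334150+9528822303=37112163803; T_18,11=11×512060978+2758334150=8391004908; T_18,12=12×62022324+512060978=1256328866; T_18,13=13×4910178+62022324=125854638; T_18,14=14×249900+4910178=8408778; T_18,15=15×7820+249900=367200; T_18,16=16×136+7820=9996; T_18,17=17×1+136=153; T_18,18=18×0+1=1
r19: T_19,1=1×1+0=1; T_19,2=2×131071+1=262143; T_19,3=3×64439010+131071=193448101; T_19,4=4×2798806985+64439010=11259666950; T_19,5=5×28958095545+2798806985=147589284710; T_19,6=6×110687251039+28958095545=693081601779; T_19,7=7×197462483400+110687251039=1492924634839; T_19,8=8×189036065010+197462483400=1709751003480; T_19,9=9×106175395755+189036065010=1144614626805; T_19,10=10×37112163803+106175395755=477297033785; T_19,11=11×8391004908+37112163803=129413217791; T_19,12=12×1256328866+8391004908=23466951300; T_19,13=13×125854638+1256328866=2892439160; T_19,14=14×8408778+125854638=243577530; T_19,15=15×367200+8408778=13916778; T_19,16=16×9996+367200=527136; T_19,17=17×153+9996=12597; T_19,18=18×1+153=171; T_19,19=19×0+1=1
B_18 = ΣS(18,k) = 1+131071+64439010+2798806985+28958095545+110687251039+197462483400+189036065010+106175395755+37112163803+8391004908+1256328866+125854638+8408778+367200+9996+153+1 = 682076806159
B_19 = ΣS(19,k) = 1+262143+193448101+11259666950+147589284710+693081601779+1492924634839+1709751003480+1144614626805+477297033785+129413217791+23466951300+2892439160+243577530+13916778+527136+12597+171+1 = 5832742205057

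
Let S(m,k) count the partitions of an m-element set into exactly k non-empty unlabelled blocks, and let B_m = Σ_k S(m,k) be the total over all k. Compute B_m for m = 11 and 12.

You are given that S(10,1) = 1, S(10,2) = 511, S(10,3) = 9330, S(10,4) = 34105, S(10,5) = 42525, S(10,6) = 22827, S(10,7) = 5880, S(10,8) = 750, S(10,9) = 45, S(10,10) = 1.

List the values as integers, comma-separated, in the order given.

678570, 4213597

[11] T[11,1]:1*1+0=1 · T[11,2]:2*511+1=1023 · T[11,3]:3*9330+511=28501 · T[11,4]:4*34105+9330=145750 · T[11,5]:5*42525+34105=246730 · T[11,6]:6*22827+42525=179487 · T[11,7]:7*5880+22827=63987 · T[11,8]:8*750+5880=11880 · T[11,9]:9*45+750=1155 · T[11,10]:10*1+45=55 · T[11,11]:11*0+1=1
[12] T[12,1]:1*1+0=1 · T[12,2]:2*1023+1=2047 · T[12,3]:3*28501+1023=86526 · T[12,4]:4*145750+28501=611501 · T[12,5]:5*246730+145750=1379400 · T[12,6]:6*179487+246730=1323652 · T[12,7]:7*63987+179487=627396 · T[12,8]:8*11880+63987=159027 · T[12,9]:9*1155+11880=22275 · T[12,10]:10*55+1155=1705 · T[12,11]:11*1+55=66 · T[12,12]:12*0+1=1
B_11 = ΣS(11,k) = 1+1023+28501+145750+246730+179487+63987+11880+1155+55+1 = 678570
B_12 = ΣS(12,k) = 1+2047+86526+611501+1379400+1323652+627396+159027+22275+1705+66+1 = 4213597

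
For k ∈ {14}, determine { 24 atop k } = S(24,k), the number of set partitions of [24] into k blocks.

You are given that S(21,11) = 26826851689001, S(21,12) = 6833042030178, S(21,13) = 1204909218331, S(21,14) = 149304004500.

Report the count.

@22  (22,12):6833042030178·12+26826851689001→108823356051137, (22,13):1204909218331·13+6833042030178→22496861868481, (22,14):149304004500·14+1204909218331→3295165281331
@23  (23,13):22496861868481·13+108823356051137→401282560341390, (23,14):3295165281331·14+22496861868481→68629175807115
@24  (24,14):68629175807115·14+401282560341390→1362091021641000
Read S(24,14) = 1362091021641000.

1362091021641000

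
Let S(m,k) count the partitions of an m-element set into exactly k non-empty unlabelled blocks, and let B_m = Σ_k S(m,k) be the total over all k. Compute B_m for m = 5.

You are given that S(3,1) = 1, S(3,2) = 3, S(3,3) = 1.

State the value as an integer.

row 4: T[4][1]=1·1+0=1  T[4][2]=2·3+1=7  T[4][3]=3·1+3=6  T[4][4]=4·0+1=1
row 5: T[5][1]=1·1+0=1  T[5][2]=2·7+1=15  T[5][3]=3·6+7=25  T[5][4]=4·1+6=10  T[5][5]=5·0+1=1
B_5 = ΣS(5,k) = 1+15+25+10+1 = 52

52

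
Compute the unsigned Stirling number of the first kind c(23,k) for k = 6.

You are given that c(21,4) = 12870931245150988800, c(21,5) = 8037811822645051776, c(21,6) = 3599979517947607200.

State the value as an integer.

r22: T_22,5=21×8037811822645051776+12870931245150988800=181664979520697076096; T_22,6=21×3599979517947607200+8037811822645051776=83637381699544802976
r23: T_23,6=22×83637381699544802976+181664979520697076096=2021687376910682741568
Read c(23,6) = 2021687376910682741568.

2021687376910682741568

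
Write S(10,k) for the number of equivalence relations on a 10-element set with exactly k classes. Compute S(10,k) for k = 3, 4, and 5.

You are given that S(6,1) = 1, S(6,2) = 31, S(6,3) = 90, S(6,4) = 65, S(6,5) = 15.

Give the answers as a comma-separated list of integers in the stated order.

@7  (7,1):1·1+0→1, (7,2):31·2+1→63, (7,3):90·3+31→301, (7,4):65·4+90→350, (7,5):15·5+65→140
@8  (8,1):1·1+0→1, (8,2):63·2+1→127, (8,3):301·3+63→966, (8,4):350·4+301→1701, (8,5):140·5+350→1050
@9  (9,2):127·2+1→255, (9,3):966·3+127→3025, (9,4):1701·4+966→7770, (9,5):1050·5+1701→6951
@10  (10,3):3025·3+255→9330, (10,4):7770·4+3025→34105, (10,5):6951·5+7770→42525
Read S(10,3) = 9330, S(10,4) = 34105, S(10,5) = 42525.

9330, 34105, 42525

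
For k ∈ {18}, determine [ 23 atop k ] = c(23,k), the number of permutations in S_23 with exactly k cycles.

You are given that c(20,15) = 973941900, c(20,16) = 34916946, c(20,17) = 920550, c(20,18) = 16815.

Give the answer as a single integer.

4546047198

row 21: T[21][16]=20·34916946+973941900=1672280820  T[21][17]=20·920550+34916946=53327946  T[21][18]=20·16815+920550=1256850
row 22: T[22][17]=21·53327946+1672280820=2792167686  T[22][18]=21·1256850+53327946=79721796
row 23: T[23][18]=22·79721796+2792167686=4546047198
Read c(23,18) = 4546047198.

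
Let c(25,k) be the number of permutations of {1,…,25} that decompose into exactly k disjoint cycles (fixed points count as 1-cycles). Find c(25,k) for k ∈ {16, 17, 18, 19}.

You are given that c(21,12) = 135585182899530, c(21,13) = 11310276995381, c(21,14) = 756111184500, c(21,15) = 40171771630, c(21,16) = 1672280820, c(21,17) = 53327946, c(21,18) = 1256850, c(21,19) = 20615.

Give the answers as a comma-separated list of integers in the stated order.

5700586321864500, 290886679867135, 12191224980000, 414908513800

row 22: T[22][13]=21·11310276995381+135585182899530=373100999802531  T[22][14]=21·756111184500+11310276995381=27188611869881  T[22][15]=21·40171771630+756111184500=1599718388730  T[22][16]=21·1672280820+40171771630=75289668850  T[22][17]=21·53327946+1672280820=2792167686  T[22][18]=21·1256850+53327946=79721796  T[22][19]=21·20615+1256850=1689765
row 23: T[23][14]=22·27188611869881+373100999802531=971250460939913  T[23][15]=22·1599718388730+27188611869881=62382416421941  T[23][16]=22·75289668850+1599718388730=3256091103430  T[23][17]=22·2792167686+75289668850=136717357942  T[23][18]=22·79721796+2792167686=4546047198  T[23][19]=22·1689765+79721796=116896626
row 24: T[24][15]=23·62382416421941+971250460939913=2406046038644556  T[24][16]=23·3256091103430+62382416421941=137272511800831  T[24][17]=23·136717357942+3256091103430=6400590336096  T[24][18]=23·4546047198+136717357942=241276443496  T[24][19]=23·116896626+4546047198=7234669596
row 25: T[25][16]=24·137272511800831+2406046038644556=5700586321864500  T[25][17]=24·6400590336096+137272511800831=290886679867135  T[25][18]=24·241276443496+6400590336096=12191224980000  T[25][19]=24·7234669596+241276443496=414908513800
Read c(25,16) = 5700586321864500, c(25,17) = 290886679867135, c(25,18) = 12191224980000, c(25,19) = 414908513800.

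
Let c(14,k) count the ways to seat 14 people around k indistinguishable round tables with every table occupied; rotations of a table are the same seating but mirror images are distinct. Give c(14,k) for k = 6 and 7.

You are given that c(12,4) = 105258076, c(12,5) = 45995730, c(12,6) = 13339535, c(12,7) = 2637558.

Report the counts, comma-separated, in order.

@13  (13,5):45995730·12+105258076→657206836, (13,6):13339535·12+45995730→206070150, (13,7):2637558·12+13339535→44990231
@14  (14,6):206070150·13+657206836→3336118786, (14,7):44990231·13+206070150→790943153
Read c(14,6) = 3336118786, c(14,7) = 790943153.

3336118786, 790943153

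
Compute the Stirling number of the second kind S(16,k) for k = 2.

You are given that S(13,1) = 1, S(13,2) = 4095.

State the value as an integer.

r14: T_14,1=1×1+0=1; T_14,2=2×4095+1=8191
r15: T_15,1=1×1+0=1; T_15,2=2×8191+1=16383
r16: T_16,2=2×16383+1=32767
Read S(16,2) = 32767.

32767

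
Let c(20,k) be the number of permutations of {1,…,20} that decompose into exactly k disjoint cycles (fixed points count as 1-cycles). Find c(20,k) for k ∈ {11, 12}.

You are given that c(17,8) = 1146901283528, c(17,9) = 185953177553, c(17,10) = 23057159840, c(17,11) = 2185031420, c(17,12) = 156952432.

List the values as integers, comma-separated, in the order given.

46280647751910, 4465226757381

r18: T_18,9=17×185953177553+1146901283528=4308105301929; T_18,10=17×23057159840+185953177553=577924894833; T_18,11=17×2185031420+23057159840=60202693980; T_18,12=17×156952432+2185031420=4853222764
r19: T_19,10=18×577924894833+4308105301929=14710753408923; T_19,11=18×60202693980+577924894833=1661573386473; T_19,12=18×4853222764+60202693980=147560703732
r20: T_20,11=19×1661573386473+14710753408923=46280647751910; T_20,12=19×147560703732+1661573386473=4465226757381
Read c(20,11) = 46280647751910, c(20,12) = 4465226757381.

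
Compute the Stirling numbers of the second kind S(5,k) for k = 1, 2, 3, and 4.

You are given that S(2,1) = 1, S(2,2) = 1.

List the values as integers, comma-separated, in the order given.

1, 15, 25, 10

r3: T_3,1=1×1+0=1; T_3,2=2×1+1=3; T_3,3=3×0+1=1
r4: T_4,1=1×1+0=1; T_4,2=2×3+1=7; T_4,3=3×1+3=6; T_4,4=4×0+1=1
r5: T_5,1=1×1+0=1; T_5,2=2×7+1=15; T_5,3=3×6+7=25; T_5,4=4×1+6=10
Read S(5,1) = 1, S(5,2) = 15, S(5,3) = 25, S(5,4) = 10.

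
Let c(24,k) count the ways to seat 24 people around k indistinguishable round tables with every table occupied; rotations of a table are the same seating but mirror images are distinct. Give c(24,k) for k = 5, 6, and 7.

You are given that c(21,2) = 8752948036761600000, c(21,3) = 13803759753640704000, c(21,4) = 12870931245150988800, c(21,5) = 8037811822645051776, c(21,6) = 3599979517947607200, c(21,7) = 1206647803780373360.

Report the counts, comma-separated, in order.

105005310755917452984576, 50779532534302850198976, 18588776355051949776576

@22  (22,3):13803759753640704000·21+8752948036761600000→298631902863216384000, (22,4):12870931245150988800·21+13803759753640704000→284093315901811468800, (22,5):8037811822645051776·21+12870931245150988800→181664979520697076096, (22,6):3599979517947607200·21+8037811822645051776→83637381699544802976, (22,7):1206647803780373360·21+3599979517947607200→28939583397335447760
@23  (23,4):284093315901811468800·22+298631902863216384000→6548684852703068697600, (23,5):181664979520697076096·22+284093315901811468800→4280722865357147142912, (23,6):83637381699544802976·22+181664979520697076096→2021687376910682741568, (23,7):28939583397335447760·22+83637381699544802976→720308216440924653696
@24  (24,5):4280722865357147142912·23+6548684852703068697600→105005310755917452984576, (24,6):2021687376910682741568·23+4280722865357147142912→50779532534302850198976, (24,7):720308216440924653696·23+2021687376910682741568→18588776355051949776576
Read c(24,5) = 105005310755917452984576, c(24,6) = 50779532534302850198976, c(24,7) = 18588776355051949776576.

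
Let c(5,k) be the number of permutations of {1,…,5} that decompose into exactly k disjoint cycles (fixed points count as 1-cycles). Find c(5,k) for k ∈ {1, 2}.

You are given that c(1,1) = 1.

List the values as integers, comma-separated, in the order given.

@2  (2,1):1·1+0→1, (2,2):0·1+1→1
@3  (3,1):1·2+0→2, (3,2):1·2+1→3
@4  (4,1):2·3+0→6, (4,2):3·3+2→11
@5  (5,1):6·4+0→24, (5,2):11·4+6→50
Read c(5,1) = 24, c(5,2) = 50.

24, 50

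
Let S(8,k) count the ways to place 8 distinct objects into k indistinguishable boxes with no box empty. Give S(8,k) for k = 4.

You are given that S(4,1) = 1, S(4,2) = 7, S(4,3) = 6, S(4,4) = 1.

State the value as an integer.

1701

i=5: T(5,1)=0+1·1=1 | T(5,2)=1+2·7=15 | T(5,3)=7+3·6=25 | T(5,4)=6+4·1=10
i=6: T(6,2)=1+2·15=31 | T(6,3)=15+3·25=90 | T(6,4)=25+4·10=65
i=7: T(7,3)=31+3·90=301 | T(7,4)=90+4·65=350
i=8: T(8,4)=301+4·350=1701
Read S(8,4) = 1701.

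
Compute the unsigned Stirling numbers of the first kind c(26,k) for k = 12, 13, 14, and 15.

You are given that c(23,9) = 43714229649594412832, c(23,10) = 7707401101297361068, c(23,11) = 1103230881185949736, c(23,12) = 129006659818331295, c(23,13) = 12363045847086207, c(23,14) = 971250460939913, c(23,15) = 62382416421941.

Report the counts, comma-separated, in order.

[24] T[24,10]:23*7707401101297361068+43714229649594412832=220984454979433717396 · T[24,11]:23*1103230881185949736+7707401101297361068=33081711368574204996 · T[24,12]:23*129006659818331295+1103230881185949736=4070384057007569521 · T[24,13]:23*12363045847086207+129006659818331295=413356714301314056 · T[24,14]:23*971250460939913+12363045847086207=34701806448704206 · T[24,15]:23*62382416421941+971250460939913=2406046038644556
[25] T[25,11]:24*33081711368574204996+220984454979433717396=1014945527825214637300 · T[25,12]:24*4070384057007569521+33081711368574204996=130770928736755873500 · T[25,13]:24*413356714301314056+4070384057007569521=13990945200239106865 · T[25,14]:24*34701806448704206+413356714301314056=1246200069070215000 · T[25,15]:24*2406046038644556+34701806448704206=92446911376173550
[26] T[26,12]:25*130770928736755873500+1014945527825214637300=4284218746244111474800 · T[26,13]:25*13990945200239106865+130770928736755873500=480544558742733545125 · T[26,14]:25*1246200069070215000+13990945200239106865=45145946926994481865 · T[26,15]:25*92446911376173550+1246200069070215000=3557372853474553750
Read c(26,12) = 4284218746244111474800, c(26,13) = 480544558742733545125, c(26,14) = 45145946926994481865, c(26,15) = 3557372853474553750.

4284218746244111474800, 480544558742733545125, 45145946926994481865, 3557372853474553750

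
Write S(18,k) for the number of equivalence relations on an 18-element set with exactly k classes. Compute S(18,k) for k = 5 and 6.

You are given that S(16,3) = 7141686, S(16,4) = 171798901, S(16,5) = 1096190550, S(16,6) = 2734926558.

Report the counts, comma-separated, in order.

28958095545, 110687251039

row 17: T[17][4]=4·171798901+7141686=694337290  T[17][5]=5·1096190550+171798901=5652751651  T[17][6]=6·2734926558+1096190550=17505749898
row 18: T[18][5]=5·5652751651+694337290=28958095545  T[18][6]=6·17505749898+5652751651=110687251039
Read S(18,5) = 28958095545, S(18,6) = 110687251039.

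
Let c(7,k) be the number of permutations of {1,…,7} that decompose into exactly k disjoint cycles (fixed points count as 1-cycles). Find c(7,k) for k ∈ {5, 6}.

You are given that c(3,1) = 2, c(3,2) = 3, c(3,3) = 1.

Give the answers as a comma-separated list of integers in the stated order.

175, 21

[4] T[4,2]:3*3+2=11 · T[4,3]:3*1+3=6 · T[4,4]:3*0+1=1
[5] T[5,3]:4*6+11=35 · T[5,4]:4*1+6=10 · T[5,5]:4*0+1=1
[6] T[6,4]:5*10+35=85 · T[6,5]:5*1+10=15 · T[6,6]:5*0+1=1
[7] T[7,5]:6*15+85=175 · T[7,6]:6*1+15=21
Read c(7,5) = 175, c(7,6) = 21.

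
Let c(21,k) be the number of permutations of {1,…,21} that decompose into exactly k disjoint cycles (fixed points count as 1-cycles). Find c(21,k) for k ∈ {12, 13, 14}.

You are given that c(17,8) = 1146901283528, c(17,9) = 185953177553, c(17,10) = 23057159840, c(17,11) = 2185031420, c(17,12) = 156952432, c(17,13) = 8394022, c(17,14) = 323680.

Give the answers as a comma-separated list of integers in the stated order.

135585182899530, 11310276995381, 756111184500

@18  (18,9):185953177553·17+1146901283528→4308105301929, (18,10):23057159840·17+185953177553→577924894833, (18,11):2185031420·17+23057159840→60202693980, (18,12):156952432·17+2185031420→4853222764, (18,13):8394022·17+156952432→299650806, (18,14):323680·17+8394022→13896582
@19  (19,10):577924894833·18+4308105301929→14710753408923, (19,11):60202693980·18+577924894833→1661573386473, (19,12):4853222764·18+60202693980→147560703732, (19,13):299650806·18+4853222764→10246937272, (19,14):13896582·18+299650806→549789282
@20  (20,11):1661573386473·19+14710753408923→46280647751910, (20,12):147560703732·19+1661573386473→4465226757381, (20,13):10246937272·19+147560703732→342252511900, (20,14):549789282·19+10246937272→20692933630
@21  (21,12):4465226757381·20+46280647751910→135585182899530, (21,13):342252511900·20+4465226757381→11310276995381, (21,14):20692933630·20+342252511900→756111184500
Read c(21,12) = 135585182899530, c(21,13) = 11310276995381, c(21,14) = 756111184500.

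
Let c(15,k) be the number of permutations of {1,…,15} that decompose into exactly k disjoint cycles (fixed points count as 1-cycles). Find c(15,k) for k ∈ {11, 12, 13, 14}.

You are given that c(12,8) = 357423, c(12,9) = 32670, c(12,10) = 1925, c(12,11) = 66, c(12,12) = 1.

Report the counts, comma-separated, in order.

2749747, 143325, 5005, 105

@13  (13,9):32670·12+357423→749463, (13,10):1925·12+32670→55770, (13,11):66·12+1925→2717, (13,12):1·12+66→78, (13,13):0·12+1→1
@14  (14,10):55770·13+749463→1474473, (14,11):2717·13+55770→91091, (14,12):78·13+2717→3731, (14,13):1·13+78→91, (14,14):0·13+1→1
@15  (15,11):91091·14+1474473→2749747, (15,12):3731·14+91091→143325, (15,13):91·14+3731→5005, (15,14):1·14+91→105
Read c(15,11) = 2749747, c(15,12) = 143325, c(15,13) = 5005, c(15,14) = 105.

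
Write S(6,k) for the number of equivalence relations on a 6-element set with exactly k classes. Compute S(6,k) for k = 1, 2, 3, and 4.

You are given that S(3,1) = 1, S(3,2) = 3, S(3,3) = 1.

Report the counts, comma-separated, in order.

r4: T_4,1=1×1+0=1; T_4,2=2×3+1=7; T_4,3=3×1+3=6; T_4,4=4×0+1=1
r5: T_5,1=1×1+0=1; T_5,2=2×7+1=15; T_5,3=3×6+7=25; T_5,4=4×1+6=10
r6: T_6,1=1×1+0=1; T_6,2=2×15+1=31; T_6,3=3×25+15=90; T_6,4=4×10+25=65
Read S(6,1) = 1, S(6,2) = 31, S(6,3) = 90, S(6,4) = 65.

1, 31, 90, 65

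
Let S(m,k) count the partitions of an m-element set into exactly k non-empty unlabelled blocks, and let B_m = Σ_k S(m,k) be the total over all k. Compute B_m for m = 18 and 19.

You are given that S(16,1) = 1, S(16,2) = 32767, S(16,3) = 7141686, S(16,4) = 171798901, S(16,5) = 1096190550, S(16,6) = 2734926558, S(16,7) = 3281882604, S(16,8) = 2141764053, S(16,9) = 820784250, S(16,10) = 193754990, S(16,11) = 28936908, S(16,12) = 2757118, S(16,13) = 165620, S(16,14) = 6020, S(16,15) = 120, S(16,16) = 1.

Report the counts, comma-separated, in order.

682076806159, 5832742205057

@17  (17,1):1·1+0→1, (17,2):32767·2+1→65535, (17,3):7141686·3+32767→21457825, (17,4):171798901·4+7141686→694337290, (17,5):1096190550·5+171798901→5652751651, (17,6):2734926558·6+1096190550→17505749898, (17,7):3281882604·7+2734926558→25708104786, (17,8):2141764053·8+3281882604→20415995028, (17,9):820784250·9+2141764053→9528822303, (17,10):193754990·10+820784250→2758334150, (17,11):28936908·11+193754990→512060978, (17,12):2757118·12+28936908→62022324, (17,13):165620·13+2757118→4910178, (17,14):6020·14+165620→249900, (17,15):120·15+6020→7820, (17,16):1·16+120→136, (17,17):0·17+1→1
@18  (18,1):1·1+0→1, (18,2):65535·2+1→131071, (18,3):21457825·3+65535→64439010, (18,4):694337290·4+21457825→2798806985, (18,5):5652751651·5+694337290→28958095545, (18,6):17505749898·6+5652751651→110687251039, (18,7):25708104786·7+17505749898→197462483400, (18,8):20415995028·8+25708104786→189036065010, (18,9):9528822303·9+20415995028→106175395755, (18,10):2758334150·10+9528822303→37112163803, (18,11):512060978·11+2758334150→8391004908, (18,12):62022324·12+512060978→1256328866, (18,13):4910178·13+62022324→125854638, (18,14):249900·14+4910178→8408778, (18,15):7820·15+249900→367200, (18,16):136·16+7820→9996, (18,17):1·17+136→153, (18,18):0·18+1→1
@19  (19,1):1·1+0→1, (19,2):131071·2+1→262143, (19,3):64439010·3+131071→193448101, (19,4):2798806985·4+64439010→11259666950, (19,5):28958095545·5+2798806985→147589284710, (19,6):110687251039·6+28958095545→693081601779, (19,7):197462483400·7+110687251039→1492924634839, (19,8):189036065010·8+197462483400→1709751003480, (19,9):106175395755·9+189036065010→1144614626805, (19,10):37112163803·10+106175395755→477297033785, (19,11):8391004908·11+37112163803→129413217791, (19,12):1256328866·12+8391004908→23466951300, (19,13):125854638·13+1256328866→2892439160, (19,14):8408778·14+125854638→243577530, (19,15):367200·15+8408778→13916778, (19,16):9996·16+367200→527136, (19,17):153·17+9996→12597, (19,18):1·18+153→171, (19,19):0·19+1→1
B_18 = ΣS(18,k) = 1+131071+64439010+2798806985+28958095545+110687251039+197462483400+189036065010+106175395755+37112163803+8391004908+1256328866+125854638+8408778+367200+9996+153+1 = 682076806159
B_19 = ΣS(19,k) = 1+262143+193448101+11259666950+147589284710+693081601779+1492924634839+1709751003480+1144614626805+477297033785+129413217791+23466951300+2892439160+243577530+13916778+527136+12597+171+1 = 5832742205057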